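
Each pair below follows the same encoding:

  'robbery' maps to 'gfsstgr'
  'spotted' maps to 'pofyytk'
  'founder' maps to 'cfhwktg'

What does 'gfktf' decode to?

rodeo

Treating letters as 0–25, the rule is x ↦ 9x + 9 (mod 26).
Decoding gfktf: g(6)→3·(6−9)≡17=r; f(5)→3·(5−9)≡14=o; k(10)→3·(10−9)≡3=d; t(19)→3·(19−9)≡4=e; f(5)→3·(5−9)≡14=o (all mod 26).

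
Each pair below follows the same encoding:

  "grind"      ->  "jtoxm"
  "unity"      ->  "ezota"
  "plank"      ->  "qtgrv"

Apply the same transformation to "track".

qigxz

The word is reversed, then every letter is shifted forward by 6.
Applying it to track: reverse → kcart; then shift: k+6=q, c+6=i, a+6=g, r+6=x, t+6=z.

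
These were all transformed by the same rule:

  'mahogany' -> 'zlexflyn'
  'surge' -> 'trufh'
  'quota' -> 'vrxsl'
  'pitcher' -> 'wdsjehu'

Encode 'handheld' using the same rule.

m(12)→z(25) and a(0)→l(11) fit y≡25x+11 (mod 26); the inverse of 25 mod 26 is 25. Each letter's alphabet position (a=0..z=25) is mapped through 25·x+11 mod 26 — an affine cipher.
For handheld: h(7)→25·7+11≡4=e; a(0)→25·0+11≡11=l; n(13)→25·13+11≡24=y; d(3)→25·3+11≡8=i; h(7)→25·7+11≡4=e; e(4)→25·4+11≡7=h; l(11)→25·11+11≡0=a; d(3)→25·3+11≡8=i (all mod 26).

elyiehai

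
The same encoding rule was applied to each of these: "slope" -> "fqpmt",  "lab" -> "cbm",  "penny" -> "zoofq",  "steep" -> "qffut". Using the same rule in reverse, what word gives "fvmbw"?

value

The output letters match the input read backwards, each shifted +1: slope reversed is epols. The word is reversed, then every letter is shifted forward by 1.
Reversing it on fvmbw: shift back: f−1=e, v−1=u, m−1=l, b−1=a, w−1=v → eulav; then reverse → value.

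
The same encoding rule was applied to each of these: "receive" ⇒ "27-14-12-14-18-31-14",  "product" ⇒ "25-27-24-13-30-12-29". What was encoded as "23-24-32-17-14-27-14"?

nowhere

r is letter #18 and maps to 27: an offset of 9. Each letter is replaced by its alphabet position (a=1..z=26) + 9.
Reversing it on 23-24-32-17-14-27-14: 23→(23−9)÷1=14=n, 24→(24−9)÷1=15=o, 32→(32−9)÷1=23=w, 17→(17−9)÷1=8=h, 14→(14−9)÷1=5=e, 27→(27−9)÷1=18=r, 14→(14−9)÷1=5=e.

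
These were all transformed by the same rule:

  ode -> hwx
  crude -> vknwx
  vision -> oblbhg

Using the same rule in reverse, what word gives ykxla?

fresh

Compare letters: o→h is +19, d→w is +19, e→x is +19 — a constant shift. Every letter moves 19 places later in the alphabet, wrapping around z→a.
Reversing it on ykxla: y−19=f, k−19=r, x−19=e, l−19=s, a−19=h.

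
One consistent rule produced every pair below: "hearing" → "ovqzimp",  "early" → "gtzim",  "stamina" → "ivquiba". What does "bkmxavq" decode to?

inspect

The output letters match the input read backwards, each shifted +8: hearing reversed is gniraeh. Read the word backwards and shift each letter +8.
Reversing it on bkmxavq: shift back: b−8=t, k−8=c, m−8=e, x−8=p, a−8=s, v−8=n, q−8=i → tcepsni; then reverse → inspect.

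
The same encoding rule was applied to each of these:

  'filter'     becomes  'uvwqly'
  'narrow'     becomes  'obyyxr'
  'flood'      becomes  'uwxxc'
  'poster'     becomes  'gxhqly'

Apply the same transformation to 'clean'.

twlbo

f(5)→u(20) and i(8)→v(21) fit y≡9x+1 (mod 26); the inverse of 9 mod 26 is 3. This is an affine cipher: with a=0,…,z=25, each position x becomes (9x+1) mod 26.
Applying it to clean: c(2)→9·2+1≡19=t; l(11)→9·11+1≡22=w; e(4)→9·4+1≡11=l; a(0)→9·0+1≡1=b; n(13)→9·13+1≡14=o (all mod 26).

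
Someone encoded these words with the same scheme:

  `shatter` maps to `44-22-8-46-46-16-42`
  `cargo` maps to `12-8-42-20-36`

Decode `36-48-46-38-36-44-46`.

outpost

Each letter becomes 2×(its alphabet position, a=1..z=26) + 6.
Undoing it on 36-48-46-38-36-44-46: 36→(36−6)÷2=15=o, 48→(48−6)÷2=21=u, 46→(46−6)÷2=20=t, 38→(38−6)÷2=16=p, 36→(36−6)÷2=15=o, 44→(44−6)÷2=19=s, 46→(46−6)÷2=20=t.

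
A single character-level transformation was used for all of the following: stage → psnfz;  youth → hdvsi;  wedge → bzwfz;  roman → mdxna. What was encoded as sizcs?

theft

s(18)→p(15) and t(19)→s(18) fit y≡3x+13 (mod 26); the inverse of 3 mod 26 is 9. Treating letters as 0–25, the rule is x ↦ 3x + 13 (mod 26).
Undoing it on sizcs: s(18)→9·(18−13)≡19=t; i(8)→9·(8−13)≡7=h; z(25)→9·(25−13)≡4=e; c(2)→9·(2−13)≡5=f; s(18)→9·(18−13)≡19=t (all mod 26).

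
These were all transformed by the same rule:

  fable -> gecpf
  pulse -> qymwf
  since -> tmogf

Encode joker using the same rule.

kslis

Shifts by position in fable: pos 0: f→g (+1), pos 1: a→e (+4), pos 2: b→c (+1), pos 3: l→p (+4) — repeating every 2. A repeating key of period 2 is used — shifts +1, +4 over and over.
For joker: j+1=k, o+4=s, k+1=l, e+4=i, r+1=s.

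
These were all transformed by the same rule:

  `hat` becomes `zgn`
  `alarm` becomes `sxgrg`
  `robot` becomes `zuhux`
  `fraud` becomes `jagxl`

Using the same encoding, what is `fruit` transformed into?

zoaxl

The output letters match the input read backwards, each shifted +6: hat reversed is tah. Two steps: reverse the string, then apply a Caesar shift of +6.
Applying it to fruit: reverse → tiurf; then shift: t+6=z, i+6=o, u+6=a, r+6=x, f+6=l.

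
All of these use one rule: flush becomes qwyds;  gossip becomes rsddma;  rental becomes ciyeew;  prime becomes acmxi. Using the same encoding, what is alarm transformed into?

ewecx

The shift depends on letter class: consonant f→q is +11, but vowel u→y is +4. The rule splits by letter class: vowels +4, consonants +11.
For alarm: a(vowel)+4=e, l(cons)+11=w, a(vowel)+4=e, r(cons)+11=c, m(cons)+11=x.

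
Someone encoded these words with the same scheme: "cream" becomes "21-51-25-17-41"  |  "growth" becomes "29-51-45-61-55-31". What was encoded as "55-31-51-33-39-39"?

c(#3)→21 and r(#18)→51: differences scale by 2, so n = 2·pos + 15. With a=1..z=26, the number is 2·pos + 15.
Decoding 55-31-51-33-39-39: 55→(55−15)÷2=20=t, 31→(31−15)÷2=8=h, 51→(51−15)÷2=18=r, 33→(33−15)÷2=9=i, 39→(39−15)÷2=12=l, 39→(39−15)÷2=12=l.

thrill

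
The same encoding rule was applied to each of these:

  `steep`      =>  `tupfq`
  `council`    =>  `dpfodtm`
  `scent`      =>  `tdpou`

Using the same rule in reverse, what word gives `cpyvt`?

bonus

Shifts by position in steep: pos 0: s→t (+1), pos 1: t→u (+1), pos 2: e→p (+11), pos 3: e→f (+1), pos 4: p→q (+1) — repeating every 3. A repeating key of period 3 is used — shifts +1, +1, +11 over and over.
Undoing it on cpyvt: c−1=b, p−1=o, y−11=n, v−1=u, t−1=s.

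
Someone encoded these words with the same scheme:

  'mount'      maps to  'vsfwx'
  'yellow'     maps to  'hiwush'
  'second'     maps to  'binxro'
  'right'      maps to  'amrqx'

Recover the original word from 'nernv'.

Shifts by position in mount: pos 0: m→v (+9), pos 1: o→s (+4), pos 2: u→f (+11), pos 3: n→w (+9), pos 4: t→x (+4) — repeating every 3. It's a Vigenère-style cipher with numeric key [9,4,11]: position i shifts by key[i mod 3].
Reversing it on nernv: n−9=e, e−4=a, r−11=g, n−9=e, v−4=r.

eager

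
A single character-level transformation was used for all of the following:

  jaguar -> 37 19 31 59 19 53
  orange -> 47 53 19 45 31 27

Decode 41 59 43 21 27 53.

lumber

j(#10)→37 and a(#1)→19: differences scale by 2, so n = 2·pos + 17. The formula is n = 2×(alphabet index, a=1) + 17.
Decoding 41 59 43 21 27 53: 41→(41−17)÷2=12=l, 59→(59−17)÷2=21=u, 43→(43−17)÷2=13=m, 21→(21−17)÷2=2=b, 27→(27−17)÷2=5=e, 53→(53−17)÷2=18=r.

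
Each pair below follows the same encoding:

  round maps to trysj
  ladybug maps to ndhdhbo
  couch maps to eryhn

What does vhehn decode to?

In round: r→t is +2, o→r is +3, u→y is +4, n→s is +5 — the shift increases by 1 each position. Each letter shifts forward by (position + 2), i.e. 2, 3, 4, … — the shift grows by one for each successive letter.
Reversing it on vhehn: v−2=t, h−3=e, e−4=a, h−5=c, n−6=h.

teach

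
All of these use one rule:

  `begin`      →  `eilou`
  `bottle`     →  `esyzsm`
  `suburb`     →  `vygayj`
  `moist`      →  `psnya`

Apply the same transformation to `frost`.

ivtya

In begin: b→e is +3, e→i is +4, g→l is +5, i→o is +6 — the shift increases by 1 each position. The shift increases by 1 at each position, starting from +3: 3, 4, 5, ….
For frost: f+3=i, r+4=v, o+5=t, s+6=y, t+7=a.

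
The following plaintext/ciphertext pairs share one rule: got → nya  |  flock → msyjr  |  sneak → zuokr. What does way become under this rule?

dkf

The shift depends on letter class: consonant g→n is +7, but vowel o→y is +10. Vowels shift forward by 10 and consonants shift forward by 7.
On way: w(cons)+7=d, a(vowel)+10=k, y(cons)+7=f.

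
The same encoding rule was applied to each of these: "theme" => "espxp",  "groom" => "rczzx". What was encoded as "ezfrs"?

Compare letters: t→e is +11, h→s is +11, e→p is +11 — a constant shift. It's a constant shift of +11 (ROT11).
Reversing it on ezfrs: e−11=t, z−11=o, f−11=u, r−11=g, s−11=h.

tough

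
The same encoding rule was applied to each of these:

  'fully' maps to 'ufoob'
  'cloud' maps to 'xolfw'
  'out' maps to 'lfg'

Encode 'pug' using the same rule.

kft

Each pair mirrors across the alphabet (f↔u, u↔f, l↔o): positions sum to 25. This is the alphabet-reversal cipher (Atbash): a becomes z, b becomes y, etc.
Applying it to pug: p↔k, u↔f, g↔t.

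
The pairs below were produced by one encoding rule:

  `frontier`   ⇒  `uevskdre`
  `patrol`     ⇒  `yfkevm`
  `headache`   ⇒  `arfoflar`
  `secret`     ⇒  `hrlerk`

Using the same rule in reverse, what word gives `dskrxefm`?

This is an affine cipher: with a=0,…,z=25, each position x becomes (3x+5) mod 26.
Decoding dskrxefm: d(3)→9·(3−5)≡8=i; s(18)→9·(18−5)≡13=n; k(10)→9·(10−5)≡19=t; r(17)→9·(17−5)≡4=e; x(23)→9·(23−5)≡6=g; e(4)→9·(4−5)≡17=r; f(5)→9·(5−5)≡0=a; m(12)→9·(12−5)≡11=l (all mod 26).

integral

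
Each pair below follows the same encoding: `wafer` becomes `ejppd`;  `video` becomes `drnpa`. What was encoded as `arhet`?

Letter i (0-indexed) is shifted by i+8, so successive shifts are 8, 9, 10, ….
Undoing it on arhet: a−8=s, r−9=i, h−10=x, e−11=t, t−12=h.

sixth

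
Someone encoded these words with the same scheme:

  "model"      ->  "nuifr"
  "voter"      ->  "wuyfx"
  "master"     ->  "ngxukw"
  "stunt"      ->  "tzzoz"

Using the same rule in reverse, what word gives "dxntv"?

crisp

Shifts by position in model: pos 0: m→n (+1), pos 1: o→u (+6), pos 2: d→i (+5), pos 3: e→f (+1), pos 4: l→r (+6) — repeating every 3. A repeating key of period 3 is used — shifts +1, +6, +5 over and over.
Undoing it on dxntv: d−1=c, x−6=r, n−5=i, t−1=s, v−6=p.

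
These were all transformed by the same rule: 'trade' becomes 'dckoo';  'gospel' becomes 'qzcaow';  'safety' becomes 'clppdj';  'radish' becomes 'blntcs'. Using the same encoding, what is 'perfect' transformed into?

zpbqond

The shifts repeat in a cycle of length 2: positions 0,1,… shift by +10, +11, then the pattern repeats.
Applying it to perfect: p+10=z, e+11=p, r+10=b, f+11=q, e+10=o, c+11=n, t+10=d.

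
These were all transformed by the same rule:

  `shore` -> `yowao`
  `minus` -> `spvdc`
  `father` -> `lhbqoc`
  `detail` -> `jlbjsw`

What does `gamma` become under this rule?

Letter i (0-indexed) is shifted by i+6, so successive shifts are 6, 7, 8, ….
On gamma: g+6=m, a+7=h, m+8=u, m+9=v, a+10=k.

mhuvk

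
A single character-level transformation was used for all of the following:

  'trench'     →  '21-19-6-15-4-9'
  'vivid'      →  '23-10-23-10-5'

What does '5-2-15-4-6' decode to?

dance

t is letter #20 and maps to 21: an offset of 1. The number is (letter's place in the alphabet, a=1) + 1.
Reversing it on 5-2-15-4-6: 5→(5−1)÷1=4=d, 2→(2−1)÷1=1=a, 15→(15−1)÷1=14=n, 4→(4−1)÷1=3=c, 6→(6−1)÷1=5=e.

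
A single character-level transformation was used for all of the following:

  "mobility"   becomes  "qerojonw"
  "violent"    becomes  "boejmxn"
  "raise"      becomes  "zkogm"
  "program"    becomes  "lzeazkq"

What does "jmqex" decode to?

m(12)→q(16) and o(14)→e(4) fit y≡7x+10 (mod 26); the inverse of 7 mod 26 is 15. Each letter's alphabet position (a=0..z=25) is mapped through 7·x+10 mod 26 — an affine cipher.
Reversing it on jmqex: j(9)→15·(9−10)≡11=l; m(12)→15·(12−10)≡4=e; q(16)→15·(16−10)≡12=m; e(4)→15·(4−10)≡14=o; x(23)→15·(23−10)≡13=n (all mod 26).

lemon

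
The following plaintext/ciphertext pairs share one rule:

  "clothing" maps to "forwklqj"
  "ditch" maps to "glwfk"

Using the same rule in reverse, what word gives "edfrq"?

bacon

Every letter moves 3 places later in the alphabet, wrapping around z→a.
Reversing it on edfrq: e−3=b, d−3=a, f−3=c, r−3=o, q−3=n.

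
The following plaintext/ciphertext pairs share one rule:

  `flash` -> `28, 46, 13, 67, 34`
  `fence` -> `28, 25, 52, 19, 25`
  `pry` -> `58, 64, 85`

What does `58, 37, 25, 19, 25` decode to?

f(#6)→28 and l(#12)→46: differences scale by 3, so n = 3·pos + 10. Each letter becomes 3×(its alphabet position, a=1..z=26) + 10.
Decoding 58, 37, 25, 19, 25: 58→(58−10)÷3=16=p, 37→(37−10)÷3=9=i, 25→(25−10)÷3=5=e, 19→(19−10)÷3=3=c, 25→(25−10)÷3=5=e.

piece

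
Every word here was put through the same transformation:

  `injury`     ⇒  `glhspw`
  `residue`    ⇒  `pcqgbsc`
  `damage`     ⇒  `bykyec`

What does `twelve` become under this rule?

rucjtc

Compare letters: i→g is +24, n→l is +24, j→h is +24 — a constant shift. Each letter is shifted forward by 24 in the alphabet (a Caesar shift of +24).
For twelve: t+24=r, w+24=u, e+24=c, l+24=j, v+24=t, e+24=c.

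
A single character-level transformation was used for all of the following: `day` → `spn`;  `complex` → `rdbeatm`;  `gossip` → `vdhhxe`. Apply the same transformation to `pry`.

Compare letters: d→s is +15, a→p is +15, y→n is +15 — a constant shift. This is a Caesar cipher with shift 15.
Applying it to pry: p+15=e, r+15=g, y+15=n.

egn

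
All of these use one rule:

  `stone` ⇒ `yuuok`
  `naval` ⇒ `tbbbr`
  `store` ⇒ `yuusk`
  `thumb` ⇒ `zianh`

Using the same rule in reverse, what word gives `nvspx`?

It's a Vigenère-style cipher with numeric key [6,1]: position i shifts by key[i mod 2].
Undoing it on nvspx: n−6=h, v−1=u, s−6=m, p−1=o, x−6=r.

humor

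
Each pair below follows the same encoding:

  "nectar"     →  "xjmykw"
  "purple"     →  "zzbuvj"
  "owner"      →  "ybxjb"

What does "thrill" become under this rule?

Shifts by position in nectar: pos 0: n→x (+10), pos 1: e→j (+5), pos 2: c→m (+10), pos 3: t→y (+5) — repeating every 2. A repeating key of period 2 is used — shifts +10, +5 over and over.
For thrill: t+10=d, h+5=m, r+10=b, i+5=n, l+10=v, l+5=q.

dmbnvq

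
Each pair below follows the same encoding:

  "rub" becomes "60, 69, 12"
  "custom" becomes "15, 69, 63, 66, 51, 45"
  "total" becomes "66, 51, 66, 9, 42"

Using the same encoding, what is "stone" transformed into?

63, 66, 51, 48, 21

With a=1..z=26, the number is 3·pos + 6.
For stone: s=19→63, t=20→66, o=15→51, n=14→48, e=5→21.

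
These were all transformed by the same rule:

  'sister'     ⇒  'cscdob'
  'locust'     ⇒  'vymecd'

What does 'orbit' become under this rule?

Every letter moves 10 places later in the alphabet, wrapping around z→a.
For orbit: o+10=y, r+10=b, b+10=l, i+10=s, t+10=d.

yblsd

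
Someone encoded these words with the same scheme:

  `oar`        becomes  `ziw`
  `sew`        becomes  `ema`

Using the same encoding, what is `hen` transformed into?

The output letters match the input read backwards, each shifted +8: oar reversed is rao. Two steps: reverse the string, then apply a Caesar shift of +8.
Applying it to hen: reverse → neh; then shift: n+8=v, e+8=m, h+8=p.

vmp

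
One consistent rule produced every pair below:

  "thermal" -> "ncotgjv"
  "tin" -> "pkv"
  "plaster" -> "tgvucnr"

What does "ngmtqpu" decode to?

The output letters match the input read backwards, each shifted +2: thermal reversed is lamreht. Two steps: reverse the string, then apply a Caesar shift of +2.
Reversing it on ngmtqpu: shift back: n−2=l, g−2=e, m−2=k, t−2=r, q−2=o, p−2=n, u−2=s → lekrons; then reverse → snorkel.

snorkel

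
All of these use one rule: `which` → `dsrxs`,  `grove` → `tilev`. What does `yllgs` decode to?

booth

Each pair mirrors across the alphabet (w↔d, h↔s, i↔r): positions sum to 25. Letters are reflected about the middle of the alphabet (position → 25−position): Atbash.
Decoding yllgs: y↔b, l↔o, l↔o, g↔t, s↔h.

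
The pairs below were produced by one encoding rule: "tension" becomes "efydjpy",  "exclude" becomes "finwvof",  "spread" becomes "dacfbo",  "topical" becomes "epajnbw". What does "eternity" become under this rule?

The shift depends on letter class: consonant t→e is +11, but vowel e→f is +1. The rule splits by letter class: vowels +1, consonants +11.
On eternity: e(vowel)+1=f, t(cons)+11=e, e(vowel)+1=f, r(cons)+11=c, n(cons)+11=y, i(vowel)+1=j, t(cons)+11=e, y(cons)+11=j.

fefcyjej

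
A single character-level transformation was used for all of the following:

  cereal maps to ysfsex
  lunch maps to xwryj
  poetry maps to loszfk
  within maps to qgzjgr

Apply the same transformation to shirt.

c(2)→y(24) and e(4)→s(18) fit y≡23x+4 (mod 26); the inverse of 23 mod 26 is 17. Treating letters as 0–25, the rule is x ↦ 23x + 4 (mod 26).
Applying it to shirt: s(18)→23·18+4≡2=c; h(7)→23·7+4≡9=j; i(8)→23·8+4≡6=g; r(17)→23·17+4≡5=f; t(19)→23·19+4≡25=z (all mod 26).

cjgfz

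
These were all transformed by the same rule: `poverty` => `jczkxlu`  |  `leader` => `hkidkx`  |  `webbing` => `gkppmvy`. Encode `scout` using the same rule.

p(15)→j(9) and o(14)→c(2) fit y≡7x+8 (mod 26); the inverse of 7 mod 26 is 15. Each letter's alphabet position (a=0..z=25) is mapped through 7·x+8 mod 26 — an affine cipher.
On scout: s(18)→7·18+8≡4=e; c(2)→7·2+8≡22=w; o(14)→7·14+8≡2=c; u(20)→7·20+8≡18=s; t(19)→7·19+8≡11=l (all mod 26).

ewcsl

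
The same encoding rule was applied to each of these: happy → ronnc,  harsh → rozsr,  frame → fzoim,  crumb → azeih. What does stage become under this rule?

sloym

Each letter's alphabet position (a=0..z=25) is mapped through 19·x+14 mod 26 — an affine cipher.
For stage: s(18)→19·18+14≡18=s; t(19)→19·19+14≡11=l; a(0)→19·0+14≡14=o; g(6)→19·6+14≡24=y; e(4)→19·4+14≡12=m (all mod 26).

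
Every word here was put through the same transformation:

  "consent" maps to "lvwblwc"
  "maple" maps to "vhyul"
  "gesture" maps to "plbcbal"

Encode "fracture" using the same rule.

The shift depends on letter class: consonant c→l is +9, but vowel o→v is +7. Two shifts are in play — +7 for a/e/i/o/u, +9 for every other letter.
On fracture: f(cons)+9=o, r(cons)+9=a, a(vowel)+7=h, c(cons)+9=l, t(cons)+9=c, u(vowel)+7=b, r(cons)+9=a, e(vowel)+7=l.

oahlcbal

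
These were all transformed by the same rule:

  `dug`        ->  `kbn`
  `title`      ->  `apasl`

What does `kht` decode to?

dam

Compare letters: d→k is +7, u→b is +7, g→n is +7 — a constant shift. This is a Caesar cipher with shift 7.
Decoding kht: k−7=d, h−7=a, t−7=m.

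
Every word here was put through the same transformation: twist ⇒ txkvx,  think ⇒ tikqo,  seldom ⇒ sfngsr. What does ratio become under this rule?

rbvls

In twist: t→t is +0, w→x is +1, i→k is +2, s→v is +3 — the shift increases by 1 each position. Letter i (0-indexed) is shifted by i+0, so successive shifts are 0, 1, 2, ….
On ratio: r+0=r, a+1=b, t+2=v, i+3=l, o+4=s.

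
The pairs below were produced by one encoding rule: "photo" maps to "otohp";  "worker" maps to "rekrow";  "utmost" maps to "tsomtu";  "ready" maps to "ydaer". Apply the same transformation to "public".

The output letters match the input read backwards: photo reversed is otohp. It's just the letters in reverse order.
Applying it to public: reverse → cilbup.

cilbup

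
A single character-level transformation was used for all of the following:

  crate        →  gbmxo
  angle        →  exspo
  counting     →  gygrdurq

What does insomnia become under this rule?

Shifts by position in crate: pos 0: c→g (+4), pos 1: r→b (+10), pos 2: a→m (+12), pos 3: t→x (+4), pos 4: e→o (+10) — repeating every 3. It's a Vigenère-style cipher with numeric key [4,10,12]: position i shifts by key[i mod 3].
Applying it to insomnia: i+4=m, n+10=x, s+12=e, o+4=s, m+10=w, n+12=z, i+4=m, a+10=k.

mxeswzmk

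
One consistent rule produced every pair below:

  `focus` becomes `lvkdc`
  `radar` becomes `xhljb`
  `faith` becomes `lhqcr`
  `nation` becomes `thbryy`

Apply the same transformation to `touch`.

zvclr

In focus: f→l is +6, o→v is +7, c→k is +8, u→d is +9 — the shift increases by 1 each position. The shift increases by 1 at each position, starting from +6: 6, 7, 8, ….
Applying it to touch: t+6=z, o+7=v, u+8=c, c+9=l, h+10=r.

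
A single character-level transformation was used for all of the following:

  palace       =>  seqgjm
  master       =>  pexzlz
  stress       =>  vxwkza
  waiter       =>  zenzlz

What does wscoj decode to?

toxic

In palace: p→s is +3, a→e is +4, l→q is +5, a→g is +6 — the shift increases by 1 each position. Each letter shifts forward by (position + 3), i.e. 3, 4, 5, … — the shift grows by one for each successive letter.
Undoing it on wscoj: w−3=t, s−4=o, c−5=x, o−6=i, j−7=c.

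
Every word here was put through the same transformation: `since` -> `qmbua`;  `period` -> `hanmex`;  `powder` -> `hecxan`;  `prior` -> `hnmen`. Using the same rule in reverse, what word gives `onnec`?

arrow

s(18)→q(16) and i(8)→m(12) fit y≡3x+14 (mod 26); the inverse of 3 mod 26 is 9. Treating letters as 0–25, the rule is x ↦ 3x + 14 (mod 26).
Reversing it on onnec: o(14)→9·(14−14)≡0=a; n(13)→9·(13−14)≡17=r; n(13)→9·(13−14)≡17=r; e(4)→9·(4−14)≡14=o; c(2)→9·(2−14)≡22=w (all mod 26).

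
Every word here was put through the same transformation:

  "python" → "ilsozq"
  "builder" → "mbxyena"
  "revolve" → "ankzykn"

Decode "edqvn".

dance

This is an affine cipher: with a=0,…,z=25, each position x becomes (9x+3) mod 26.
Undoing it on edqvn: e(4)→3·(4−3)≡3=d; d(3)→3·(3−3)≡0=a; q(16)→3·(16−3)≡13=n; v(21)→3·(21−3)≡2=c; n(13)→3·(13−3)≡4=e (all mod 26).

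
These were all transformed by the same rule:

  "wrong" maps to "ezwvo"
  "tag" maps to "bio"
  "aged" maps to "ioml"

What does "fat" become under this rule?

nib

Compare letters: w→e is +8, r→z is +8, o→w is +8 — a constant shift. Each letter is shifted forward by 8 in the alphabet (a Caesar shift of +8).
On fat: f+8=n, a+8=i, t+8=b.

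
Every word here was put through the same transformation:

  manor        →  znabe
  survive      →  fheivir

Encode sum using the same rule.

fhz

This is a Caesar cipher with shift 13.
Applying it to sum: s+13=f, u+13=h, m+13=z.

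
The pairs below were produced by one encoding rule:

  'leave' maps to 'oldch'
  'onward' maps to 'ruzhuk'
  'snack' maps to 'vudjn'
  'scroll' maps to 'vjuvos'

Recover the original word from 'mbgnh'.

judge

A repeating key of period 2 is used — shifts +3, +7 over and over.
Reversing it on mbgnh: m−3=j, b−7=u, g−3=d, n−7=g, h−3=e.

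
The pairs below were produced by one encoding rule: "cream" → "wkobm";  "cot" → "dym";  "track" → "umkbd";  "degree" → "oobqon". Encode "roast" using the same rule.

Two steps: reverse the string, then apply a Caesar shift of +10.
For roast: reverse → tsaor; then shift: t+10=d, s+10=c, a+10=k, o+10=y, r+10=b.

dckyb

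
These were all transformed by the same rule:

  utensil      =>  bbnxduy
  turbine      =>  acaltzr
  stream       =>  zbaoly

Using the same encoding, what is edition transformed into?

llrdtaa

The shift increases by 1 at each position, starting from +7: 7, 8, 9, ….
On edition: e+7=l, d+8=l, i+9=r, t+10=d, i+11=t, o+12=a, n+13=a.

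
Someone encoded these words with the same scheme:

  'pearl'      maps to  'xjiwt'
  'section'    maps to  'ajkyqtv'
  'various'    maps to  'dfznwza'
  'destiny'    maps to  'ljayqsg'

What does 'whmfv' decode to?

Shifts by position in pearl: pos 0: p→x (+8), pos 1: e→j (+5), pos 2: a→i (+8), pos 3: r→w (+5) — repeating every 2. The shifts repeat in a cycle of length 2: positions 0,1,… shift by +8, +5, then the pattern repeats.
Decoding whmfv: w−8=o, h−5=c, m−8=e, f−5=a, v−8=n.

ocean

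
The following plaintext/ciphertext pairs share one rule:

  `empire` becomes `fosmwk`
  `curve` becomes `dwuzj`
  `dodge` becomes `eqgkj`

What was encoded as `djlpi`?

In empire: e→f is +1, m→o is +2, p→s is +3, i→m is +4 — the shift increases by 1 each position. Each letter shifts forward by (position + 1), i.e. 1, 2, 3, … — the shift grows by one for each successive letter.
Reversing it on djlpi: d−1=c, j−2=h, l−3=i, p−4=l, i−5=d.

child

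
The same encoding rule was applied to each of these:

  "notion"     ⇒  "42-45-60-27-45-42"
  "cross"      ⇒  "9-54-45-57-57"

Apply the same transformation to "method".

Each letter becomes 3×(its alphabet position, a=1..z=26).
For method: m=13→39, e=5→15, t=20→60, h=8→24, o=15→45, d=4→12.

39-15-60-24-45-12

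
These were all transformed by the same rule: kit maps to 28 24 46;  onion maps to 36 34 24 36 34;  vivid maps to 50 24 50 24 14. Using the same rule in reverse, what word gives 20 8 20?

gag

k(#11)→28 and i(#9)→24: differences scale by 2, so n = 2·pos + 6. The formula is n = 2×(alphabet index, a=1) + 6.
Undoing it on 20 8 20: 20→(20−6)÷2=7=g, 8→(8−6)÷2=1=a, 20→(20−6)÷2=7=g.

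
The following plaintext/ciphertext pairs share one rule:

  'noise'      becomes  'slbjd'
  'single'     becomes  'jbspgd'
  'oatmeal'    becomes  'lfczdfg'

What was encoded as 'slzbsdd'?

nominee

n(13)→s(18) and o(14)→l(11) fit y≡19x+5 (mod 26); the inverse of 19 mod 26 is 11. This is an affine cipher: with a=0,…,z=25, each position x becomes (19x+5) mod 26.
Reversing it on slzbsdd: s(18)→11·(18−5)≡13=n; l(11)→11·(11−5)≡14=o; z(25)→11·(25−5)≡12=m; b(1)→11·(1−5)≡8=i; s(18)→11·(18−5)≡13=n; d(3)→11·(3−5)≡4=e; d(3)→11·(3−5)≡4=e (all mod 26).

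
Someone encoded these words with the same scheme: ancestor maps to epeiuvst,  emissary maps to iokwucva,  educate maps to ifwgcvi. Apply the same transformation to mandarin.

Shifts by position in ancestor: pos 0: a→e (+4), pos 1: n→p (+2), pos 2: c→e (+2), pos 3: e→i (+4), pos 4: s→u (+2), pos 5: t→v (+2) — repeating every 3. It's a Vigenère-style cipher with numeric key [4,2,2]: position i shifts by key[i mod 3].
For mandarin: m+4=q, a+2=c, n+2=p, d+4=h, a+2=c, r+2=t, i+4=m, n+2=p.

qcphctmp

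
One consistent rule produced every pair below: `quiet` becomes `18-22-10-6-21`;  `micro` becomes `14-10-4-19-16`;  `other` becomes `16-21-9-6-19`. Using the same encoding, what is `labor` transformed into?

Letters become their 1-based position plus 1 (so a→2, b→3, …).
Applying it to labor: l=12→13, a=1→2, b=2→3, o=15→16, r=18→19.

13-2-3-16-19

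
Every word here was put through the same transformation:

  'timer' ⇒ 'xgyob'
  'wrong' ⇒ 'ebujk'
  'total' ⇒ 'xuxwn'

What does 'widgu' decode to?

audio

t(19)→x(23) and i(8)→g(6) fit y≡11x+22 (mod 26); the inverse of 11 mod 26 is 19. Each letter's alphabet position (a=0..z=25) is mapped through 11·x+22 mod 26 — an affine cipher.
Reversing it on widgu: w(22)→19·(22−22)≡0=a; i(8)→19·(8−22)≡20=u; d(3)→19·(3−22)≡3=d; g(6)→19·(6−22)≡8=i; u(20)→19·(20−22)≡14=o (all mod 26).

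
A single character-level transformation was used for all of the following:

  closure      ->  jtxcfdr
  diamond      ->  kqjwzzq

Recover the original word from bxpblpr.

In closure: c→j is +7, l→t is +8, o→x is +9, s→c is +10 — the shift increases by 1 each position. Each letter shifts forward by (position + 7), i.e. 7, 8, 9, … — the shift grows by one for each successive letter.
Undoing it on bxpblpr: b−7=u, x−8=p, p−9=g, b−10=r, l−11=a, p−12=d, r−13=e.

upgrade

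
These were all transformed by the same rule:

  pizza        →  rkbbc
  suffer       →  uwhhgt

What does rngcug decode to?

please

Compare letters: p→r is +2, i→k is +2, z→b is +2 — a constant shift. Each letter is shifted forward by 2 in the alphabet (a Caesar shift of +2).
Decoding rngcug: r−2=p, n−2=l, g−2=e, c−2=a, u−2=s, g−2=e.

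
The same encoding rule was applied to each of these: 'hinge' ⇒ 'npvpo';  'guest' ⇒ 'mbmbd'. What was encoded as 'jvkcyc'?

doctor

In hinge: h→n is +6, i→p is +7, n→v is +8, g→p is +9 — the shift increases by 1 each position. Letter i (0-indexed) is shifted by i+6, so successive shifts are 6, 7, 8, ….
Undoing it on jvkcyc: j−6=d, v−7=o, k−8=c, c−9=t, y−10=o, c−11=r.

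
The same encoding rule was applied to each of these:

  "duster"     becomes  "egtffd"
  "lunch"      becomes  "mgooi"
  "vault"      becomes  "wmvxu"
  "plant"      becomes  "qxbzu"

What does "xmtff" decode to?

waste

Shifts by position in duster: pos 0: d→e (+1), pos 1: u→g (+12), pos 2: s→t (+1), pos 3: t→f (+12) — repeating every 2. It's a Vigenère-style cipher with numeric key [1,12]: position i shifts by key[i mod 2].
Reversing it on xmtff: x−1=w, m−12=a, t−1=s, f−12=t, f−1=e.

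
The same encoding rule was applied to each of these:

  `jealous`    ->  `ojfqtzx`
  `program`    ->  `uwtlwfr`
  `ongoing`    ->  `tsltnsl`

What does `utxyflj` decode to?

postage

Compare letters: j→o is +5, e→j is +5, a→f is +5 — a constant shift. It's a constant shift of +5 (ROT5).
Decoding utxyflj: u−5=p, t−5=o, x−5=s, y−5=t, f−5=a, l−5=g, j−5=e.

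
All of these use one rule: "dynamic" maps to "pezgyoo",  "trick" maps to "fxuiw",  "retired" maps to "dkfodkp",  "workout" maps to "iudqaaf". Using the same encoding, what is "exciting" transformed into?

It's a Vigenère-style cipher with numeric key [12,6]: position i shifts by key[i mod 2].
On exciting: e+12=q, x+6=d, c+12=o, i+6=o, t+12=f, i+6=o, n+12=z, g+6=m.

qdoofozm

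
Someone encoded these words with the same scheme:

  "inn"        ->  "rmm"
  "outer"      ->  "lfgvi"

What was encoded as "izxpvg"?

racket

Letters are reflected about the middle of the alphabet (position → 25−position): Atbash.
Reversing it on izxpvg: i↔r, z↔a, x↔c, p↔k, v↔e, g↔t.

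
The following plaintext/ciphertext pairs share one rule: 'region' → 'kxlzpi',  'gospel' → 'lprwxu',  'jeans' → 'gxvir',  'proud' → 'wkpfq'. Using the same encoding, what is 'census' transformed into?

r(17)→k(10) and e(4)→x(23) fit y≡7x+21 (mod 26); the inverse of 7 mod 26 is 15. This is an affine cipher: with a=0,…,z=25, each position x becomes (7x+21) mod 26.
Applying it to census: c(2)→7·2+21≡9=j; e(4)→7·4+21≡23=x; n(13)→7·13+21≡8=i; s(18)→7·18+21≡17=r; u(20)→7·20+21≡5=f; s(18)→7·18+21≡17=r (all mod 26).

jxirfr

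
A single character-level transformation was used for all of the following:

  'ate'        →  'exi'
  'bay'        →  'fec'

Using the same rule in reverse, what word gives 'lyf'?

Compare letters: a→e is +4, t→x is +4, e→i is +4 — a constant shift. It's a constant shift of +4 (ROT4).
Reversing it on lyf: l−4=h, y−4=u, f−4=b.

hub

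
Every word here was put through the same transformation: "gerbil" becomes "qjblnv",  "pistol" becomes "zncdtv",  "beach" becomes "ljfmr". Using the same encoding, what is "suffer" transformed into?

czppjb

The rule splits by letter class: vowels +5, consonants +10.
On suffer: s(cons)+10=c, u(vowel)+5=z, f(cons)+10=p, f(cons)+10=p, e(vowel)+5=j, r(cons)+10=b.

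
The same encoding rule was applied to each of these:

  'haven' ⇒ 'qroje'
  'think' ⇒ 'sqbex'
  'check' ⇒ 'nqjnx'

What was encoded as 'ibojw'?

Treating letters as 0–25, the rule is x ↦ 11x + 17 (mod 26).
Undoing it on ibojw: i(8)→19·(8−17)≡11=l; b(1)→19·(1−17)≡8=i; o(14)→19·(14−17)≡21=v; j(9)→19·(9−17)≡4=e; w(22)→19·(22−17)≡17=r (all mod 26).

liver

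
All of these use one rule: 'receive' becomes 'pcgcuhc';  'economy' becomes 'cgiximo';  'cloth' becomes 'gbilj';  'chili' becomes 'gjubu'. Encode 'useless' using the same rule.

r(17)→p(15) and e(4)→c(2) fit y≡11x+10 (mod 26); the inverse of 11 mod 26 is 19. This is an affine cipher: with a=0,…,z=25, each position x becomes (11x+10) mod 26.
For useless: u(20)→11·20+10≡22=w; s(18)→11·18+10≡0=a; e(4)→11·4+10≡2=c; l(11)→11·11+10≡1=b; e(4)→11·4+10≡2=c; s(18)→11·18+10≡0=a; s(18)→11·18+10≡0=a (all mod 26).

wacbcaa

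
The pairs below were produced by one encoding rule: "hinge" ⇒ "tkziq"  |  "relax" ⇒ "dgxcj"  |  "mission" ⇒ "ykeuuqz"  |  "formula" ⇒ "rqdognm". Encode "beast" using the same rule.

ngmuf

A repeating key of period 2 is used — shifts +12, +2 over and over.
On beast: b+12=n, e+2=g, a+12=m, s+2=u, t+12=f.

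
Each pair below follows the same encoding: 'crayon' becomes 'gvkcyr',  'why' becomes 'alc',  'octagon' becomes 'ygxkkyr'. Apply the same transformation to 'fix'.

jsb

The rule splits by letter class: vowels +10, consonants +4.
For fix: f(cons)+4=j, i(vowel)+10=s, x(cons)+4=b.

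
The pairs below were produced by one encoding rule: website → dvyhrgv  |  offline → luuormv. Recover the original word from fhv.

Each letter is replaced by its mirror in the alphabet: a↔z, b↔y, c↔x, and so on (the Atbash cipher).
Decoding fhv: f↔u, h↔s, v↔e.

use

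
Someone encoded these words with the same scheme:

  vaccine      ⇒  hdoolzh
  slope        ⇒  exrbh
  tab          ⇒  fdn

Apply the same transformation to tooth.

The shift depends on letter class: consonant v→h is +12, but vowel a→d is +3. Vowels shift forward by 3 and consonants shift forward by 12.
Applying it to tooth: t(cons)+12=f, o(vowel)+3=r, o(vowel)+3=r, t(cons)+12=f, h(cons)+12=t.

frrft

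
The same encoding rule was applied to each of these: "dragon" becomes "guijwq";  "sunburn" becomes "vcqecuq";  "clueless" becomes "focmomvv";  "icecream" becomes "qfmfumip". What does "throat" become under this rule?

wkuwiw

The shift depends on letter class: consonant d→g is +3, but vowel a→i is +8. Vowels shift forward by 8 and consonants shift forward by 3.
On throat: t(cons)+3=w, h(cons)+3=k, r(cons)+3=u, o(vowel)+8=w, a(vowel)+8=i, t(cons)+3=w.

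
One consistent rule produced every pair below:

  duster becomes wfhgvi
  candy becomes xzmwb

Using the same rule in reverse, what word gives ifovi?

ruler

Each pair mirrors across the alphabet (d↔w, u↔f, s↔h): positions sum to 25. Letters are reflected about the middle of the alphabet (position → 25−position): Atbash.
Undoing it on ifovi: i↔r, f↔u, o↔l, v↔e, i↔r.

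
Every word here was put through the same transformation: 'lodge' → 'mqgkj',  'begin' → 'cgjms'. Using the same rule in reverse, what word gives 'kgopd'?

In lodge: l→m is +1, o→q is +2, d→g is +3, g→k is +4 — the shift increases by 1 each position. Letter i (0-indexed) is shifted by i+1, so successive shifts are 1, 2, 3, ….
Decoding kgopd: k−1=j, g−2=e, o−3=l, p−4=l, d−5=y.

jelly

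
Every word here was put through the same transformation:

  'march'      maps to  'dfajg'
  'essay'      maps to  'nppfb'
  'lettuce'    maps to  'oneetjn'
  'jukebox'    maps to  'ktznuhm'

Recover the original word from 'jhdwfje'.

Each letter's alphabet position (a=0..z=25) is mapped through 15·x+5 mod 26 — an affine cipher.
Undoing it on jhdwfje: j(9)→7·(9−5)≡2=c; h(7)→7·(7−5)≡14=o; d(3)→7·(3−5)≡12=m; w(22)→7·(22−5)≡15=p; f(5)→7·(5−5)≡0=a; j(9)→7·(9−5)≡2=c; e(4)→7·(4−5)≡19=t (all mod 26).

compact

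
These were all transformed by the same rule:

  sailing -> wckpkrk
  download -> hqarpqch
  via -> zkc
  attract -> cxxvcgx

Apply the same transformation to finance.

jkrcrgg

Two shifts are in play — +2 for a/e/i/o/u, +4 for every other letter.
Applying it to finance: f(cons)+4=j, i(vowel)+2=k, n(cons)+4=r, a(vowel)+2=c, n(cons)+4=r, c(cons)+4=g, e(vowel)+2=g.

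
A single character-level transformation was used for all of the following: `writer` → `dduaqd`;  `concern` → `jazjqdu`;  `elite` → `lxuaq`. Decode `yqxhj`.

Shifts by position in writer: pos 0: w→d (+7), pos 1: r→d (+12), pos 2: i→u (+12), pos 3: t→a (+7), pos 4: e→q (+12), pos 5: r→d (+12) — repeating every 3. It's a Vigenère-style cipher with numeric key [7,12,12]: position i shifts by key[i mod 3].
Reversing it on yqxhj: y−7=r, q−12=e, x−12=l, h−7=a, j−12=x.

relax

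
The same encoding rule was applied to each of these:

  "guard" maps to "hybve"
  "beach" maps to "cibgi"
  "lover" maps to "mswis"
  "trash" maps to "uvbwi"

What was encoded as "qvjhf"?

Shifts by position in guard: pos 0: g→h (+1), pos 1: u→y (+4), pos 2: a→b (+1), pos 3: r→v (+4) — repeating every 2. The shifts repeat in a cycle of length 2: positions 0,1,… shift by +1, +4, then the pattern repeats.
Decoding qvjhf: q−1=p, v−4=r, j−1=i, h−4=d, f−1=e.

pride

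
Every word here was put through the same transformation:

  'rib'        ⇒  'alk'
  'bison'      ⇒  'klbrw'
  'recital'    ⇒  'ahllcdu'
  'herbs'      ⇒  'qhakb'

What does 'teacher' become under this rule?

The shift depends on letter class: consonant r→a is +9, but vowel i→l is +3. Vowels shift forward by 3 and consonants shift forward by 9.
On teacher: t(cons)+9=c, e(vowel)+3=h, a(vowel)+3=d, c(cons)+9=l, h(cons)+9=q, e(vowel)+3=h, r(cons)+9=a.

chdlqha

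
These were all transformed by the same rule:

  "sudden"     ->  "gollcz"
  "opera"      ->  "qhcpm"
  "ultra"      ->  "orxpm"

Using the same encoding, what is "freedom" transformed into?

s(18)→g(6) and u(20)→o(14) fit y≡17x+12 (mod 26); the inverse of 17 mod 26 is 23. Each letter's alphabet position (a=0..z=25) is mapped through 17·x+12 mod 26 — an affine cipher.
For freedom: f(5)→17·5+12≡19=t; r(17)→17·17+12≡15=p; e(4)→17·4+12≡2=c; e(4)→17·4+12≡2=c; d(3)→17·3+12≡11=l; o(14)→17·14+12≡16=q; m(12)→17·12+12≡8=i (all mod 26).

tpcclqi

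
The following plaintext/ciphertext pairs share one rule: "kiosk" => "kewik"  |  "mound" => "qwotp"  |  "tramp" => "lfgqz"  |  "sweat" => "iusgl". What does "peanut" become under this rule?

zsgtol

k(10)→k(10) and i(8)→e(4) fit y≡3x+6 (mod 26); the inverse of 3 mod 26 is 9. This is an affine cipher: with a=0,…,z=25, each position x becomes (3x+6) mod 26.
On peanut: p(15)→3·15+6≡25=z; e(4)→3·4+6≡18=s; a(0)→3·0+6≡6=g; n(13)→3·13+6≡19=t; u(20)→3·20+6≡14=o; t(19)→3·19+6≡11=l (all mod 26).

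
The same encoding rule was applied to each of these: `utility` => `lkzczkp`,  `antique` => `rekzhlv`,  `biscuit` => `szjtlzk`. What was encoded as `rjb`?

ask

Compare letters: u→l is +17, t→k is +17, i→z is +17 — a constant shift. Each letter is shifted forward by 17 in the alphabet (a Caesar shift of +17).
Reversing it on rjb: r−17=a, j−17=s, b−17=k.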